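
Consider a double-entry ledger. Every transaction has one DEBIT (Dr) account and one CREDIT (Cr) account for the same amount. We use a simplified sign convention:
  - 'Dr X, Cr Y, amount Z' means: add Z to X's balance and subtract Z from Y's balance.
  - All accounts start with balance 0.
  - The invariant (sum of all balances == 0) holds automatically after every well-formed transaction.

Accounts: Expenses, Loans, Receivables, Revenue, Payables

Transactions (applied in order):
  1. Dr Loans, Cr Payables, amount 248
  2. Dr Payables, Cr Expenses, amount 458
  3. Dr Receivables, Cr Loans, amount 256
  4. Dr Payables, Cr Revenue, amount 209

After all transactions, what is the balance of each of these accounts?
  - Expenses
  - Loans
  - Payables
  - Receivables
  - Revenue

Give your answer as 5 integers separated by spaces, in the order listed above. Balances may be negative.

After txn 1 (Dr Loans, Cr Payables, amount 248): Loans=248 Payables=-248
After txn 2 (Dr Payables, Cr Expenses, amount 458): Expenses=-458 Loans=248 Payables=210
After txn 3 (Dr Receivables, Cr Loans, amount 256): Expenses=-458 Loans=-8 Payables=210 Receivables=256
After txn 4 (Dr Payables, Cr Revenue, amount 209): Expenses=-458 Loans=-8 Payables=419 Receivables=256 Revenue=-209

Answer: -458 -8 419 256 -209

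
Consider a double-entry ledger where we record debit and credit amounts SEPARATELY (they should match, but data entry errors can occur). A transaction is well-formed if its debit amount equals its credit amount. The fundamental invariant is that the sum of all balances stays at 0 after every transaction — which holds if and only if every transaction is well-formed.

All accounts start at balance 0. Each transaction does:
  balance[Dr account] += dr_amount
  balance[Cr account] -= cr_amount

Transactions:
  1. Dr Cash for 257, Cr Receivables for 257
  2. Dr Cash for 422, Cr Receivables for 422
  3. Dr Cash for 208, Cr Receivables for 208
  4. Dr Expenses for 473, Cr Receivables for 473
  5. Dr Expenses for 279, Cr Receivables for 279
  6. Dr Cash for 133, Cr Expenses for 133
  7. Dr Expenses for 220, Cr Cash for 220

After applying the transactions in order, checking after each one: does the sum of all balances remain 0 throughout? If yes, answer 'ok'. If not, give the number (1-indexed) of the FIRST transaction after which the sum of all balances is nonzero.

Answer: ok

Derivation:
After txn 1: dr=257 cr=257 sum_balances=0
After txn 2: dr=422 cr=422 sum_balances=0
After txn 3: dr=208 cr=208 sum_balances=0
After txn 4: dr=473 cr=473 sum_balances=0
After txn 5: dr=279 cr=279 sum_balances=0
After txn 6: dr=133 cr=133 sum_balances=0
After txn 7: dr=220 cr=220 sum_balances=0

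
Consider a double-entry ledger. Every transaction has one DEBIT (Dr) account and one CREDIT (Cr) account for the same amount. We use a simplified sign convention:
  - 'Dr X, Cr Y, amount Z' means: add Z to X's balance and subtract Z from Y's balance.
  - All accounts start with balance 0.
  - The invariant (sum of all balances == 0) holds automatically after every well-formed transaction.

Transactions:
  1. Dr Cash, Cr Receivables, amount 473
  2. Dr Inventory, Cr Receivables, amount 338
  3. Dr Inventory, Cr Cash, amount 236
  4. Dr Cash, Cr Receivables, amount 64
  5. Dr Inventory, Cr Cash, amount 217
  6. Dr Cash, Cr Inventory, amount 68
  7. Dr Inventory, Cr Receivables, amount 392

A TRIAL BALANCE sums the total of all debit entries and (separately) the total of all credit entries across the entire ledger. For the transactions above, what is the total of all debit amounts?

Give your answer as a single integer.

Answer: 1788

Derivation:
Txn 1: debit+=473
Txn 2: debit+=338
Txn 3: debit+=236
Txn 4: debit+=64
Txn 5: debit+=217
Txn 6: debit+=68
Txn 7: debit+=392
Total debits = 1788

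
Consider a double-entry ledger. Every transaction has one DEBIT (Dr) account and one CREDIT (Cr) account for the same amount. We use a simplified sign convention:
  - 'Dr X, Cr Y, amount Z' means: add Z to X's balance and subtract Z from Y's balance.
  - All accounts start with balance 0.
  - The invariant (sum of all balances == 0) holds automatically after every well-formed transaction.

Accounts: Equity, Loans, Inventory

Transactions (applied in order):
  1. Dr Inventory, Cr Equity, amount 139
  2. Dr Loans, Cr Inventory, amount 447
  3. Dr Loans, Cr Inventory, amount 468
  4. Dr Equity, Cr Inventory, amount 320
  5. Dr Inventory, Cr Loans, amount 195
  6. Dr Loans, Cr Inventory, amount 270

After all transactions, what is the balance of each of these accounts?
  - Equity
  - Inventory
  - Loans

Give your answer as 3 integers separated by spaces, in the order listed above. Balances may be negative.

After txn 1 (Dr Inventory, Cr Equity, amount 139): Equity=-139 Inventory=139
After txn 2 (Dr Loans, Cr Inventory, amount 447): Equity=-139 Inventory=-308 Loans=447
After txn 3 (Dr Loans, Cr Inventory, amount 468): Equity=-139 Inventory=-776 Loans=915
After txn 4 (Dr Equity, Cr Inventory, amount 320): Equity=181 Inventory=-1096 Loans=915
After txn 5 (Dr Inventory, Cr Loans, amount 195): Equity=181 Inventory=-901 Loans=720
After txn 6 (Dr Loans, Cr Inventory, amount 270): Equity=181 Inventory=-1171 Loans=990

Answer: 181 -1171 990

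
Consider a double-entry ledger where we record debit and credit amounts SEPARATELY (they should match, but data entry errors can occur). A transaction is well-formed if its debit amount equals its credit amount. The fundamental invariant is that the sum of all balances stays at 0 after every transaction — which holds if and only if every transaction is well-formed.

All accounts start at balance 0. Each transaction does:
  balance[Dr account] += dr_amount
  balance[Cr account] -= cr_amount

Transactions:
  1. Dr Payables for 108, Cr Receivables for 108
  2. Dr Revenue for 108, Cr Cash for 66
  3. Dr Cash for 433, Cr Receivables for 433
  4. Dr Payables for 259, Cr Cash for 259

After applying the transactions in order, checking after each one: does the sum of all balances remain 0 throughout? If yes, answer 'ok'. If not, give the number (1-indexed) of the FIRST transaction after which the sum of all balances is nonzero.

After txn 1: dr=108 cr=108 sum_balances=0
After txn 2: dr=108 cr=66 sum_balances=42
After txn 3: dr=433 cr=433 sum_balances=42
After txn 4: dr=259 cr=259 sum_balances=42

Answer: 2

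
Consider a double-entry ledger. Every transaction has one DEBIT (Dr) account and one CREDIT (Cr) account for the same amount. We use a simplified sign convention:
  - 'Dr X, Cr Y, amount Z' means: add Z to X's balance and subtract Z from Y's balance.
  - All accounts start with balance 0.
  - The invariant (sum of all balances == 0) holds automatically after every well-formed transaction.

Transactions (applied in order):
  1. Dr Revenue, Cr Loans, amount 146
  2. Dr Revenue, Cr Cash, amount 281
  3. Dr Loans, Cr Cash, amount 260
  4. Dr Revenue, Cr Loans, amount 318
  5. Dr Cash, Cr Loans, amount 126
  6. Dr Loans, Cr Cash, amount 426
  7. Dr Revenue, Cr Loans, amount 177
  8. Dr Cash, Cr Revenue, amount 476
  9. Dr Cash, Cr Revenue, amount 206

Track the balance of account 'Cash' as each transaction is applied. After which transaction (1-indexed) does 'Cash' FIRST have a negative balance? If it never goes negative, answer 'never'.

Answer: 2

Derivation:
After txn 1: Cash=0
After txn 2: Cash=-281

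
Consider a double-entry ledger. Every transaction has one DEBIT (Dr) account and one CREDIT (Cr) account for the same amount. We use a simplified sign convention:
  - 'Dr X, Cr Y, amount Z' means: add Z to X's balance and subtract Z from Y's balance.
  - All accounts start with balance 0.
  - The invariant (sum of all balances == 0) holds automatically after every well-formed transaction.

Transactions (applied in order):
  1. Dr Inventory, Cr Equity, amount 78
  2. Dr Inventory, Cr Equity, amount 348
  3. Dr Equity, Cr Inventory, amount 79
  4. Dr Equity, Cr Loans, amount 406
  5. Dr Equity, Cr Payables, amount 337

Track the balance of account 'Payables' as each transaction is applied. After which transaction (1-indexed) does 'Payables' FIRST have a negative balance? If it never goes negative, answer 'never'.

Answer: 5

Derivation:
After txn 1: Payables=0
After txn 2: Payables=0
After txn 3: Payables=0
After txn 4: Payables=0
After txn 5: Payables=-337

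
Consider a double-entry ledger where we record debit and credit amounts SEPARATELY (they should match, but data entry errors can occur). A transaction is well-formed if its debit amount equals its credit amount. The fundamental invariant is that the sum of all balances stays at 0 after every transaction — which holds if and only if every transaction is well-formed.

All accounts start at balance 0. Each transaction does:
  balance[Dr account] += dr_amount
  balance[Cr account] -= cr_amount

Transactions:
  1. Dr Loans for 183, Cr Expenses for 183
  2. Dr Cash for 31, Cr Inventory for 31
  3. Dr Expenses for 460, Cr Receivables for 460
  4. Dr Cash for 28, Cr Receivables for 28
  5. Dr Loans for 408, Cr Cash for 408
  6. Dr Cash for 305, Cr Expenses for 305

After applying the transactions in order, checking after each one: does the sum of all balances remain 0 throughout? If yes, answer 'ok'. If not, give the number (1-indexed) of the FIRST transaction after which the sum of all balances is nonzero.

Answer: ok

Derivation:
After txn 1: dr=183 cr=183 sum_balances=0
After txn 2: dr=31 cr=31 sum_balances=0
After txn 3: dr=460 cr=460 sum_balances=0
After txn 4: dr=28 cr=28 sum_balances=0
After txn 5: dr=408 cr=408 sum_balances=0
After txn 6: dr=305 cr=305 sum_balances=0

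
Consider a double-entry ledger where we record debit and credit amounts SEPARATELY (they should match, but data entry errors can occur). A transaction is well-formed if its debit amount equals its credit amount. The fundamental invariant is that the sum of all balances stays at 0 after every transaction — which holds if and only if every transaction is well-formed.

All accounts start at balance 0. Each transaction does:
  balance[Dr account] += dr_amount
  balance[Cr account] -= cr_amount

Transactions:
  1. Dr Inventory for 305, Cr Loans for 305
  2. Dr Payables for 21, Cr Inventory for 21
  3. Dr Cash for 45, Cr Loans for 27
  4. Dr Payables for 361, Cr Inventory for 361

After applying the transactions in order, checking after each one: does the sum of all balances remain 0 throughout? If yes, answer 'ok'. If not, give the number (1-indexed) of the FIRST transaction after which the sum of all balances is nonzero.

After txn 1: dr=305 cr=305 sum_balances=0
After txn 2: dr=21 cr=21 sum_balances=0
After txn 3: dr=45 cr=27 sum_balances=18
After txn 4: dr=361 cr=361 sum_balances=18

Answer: 3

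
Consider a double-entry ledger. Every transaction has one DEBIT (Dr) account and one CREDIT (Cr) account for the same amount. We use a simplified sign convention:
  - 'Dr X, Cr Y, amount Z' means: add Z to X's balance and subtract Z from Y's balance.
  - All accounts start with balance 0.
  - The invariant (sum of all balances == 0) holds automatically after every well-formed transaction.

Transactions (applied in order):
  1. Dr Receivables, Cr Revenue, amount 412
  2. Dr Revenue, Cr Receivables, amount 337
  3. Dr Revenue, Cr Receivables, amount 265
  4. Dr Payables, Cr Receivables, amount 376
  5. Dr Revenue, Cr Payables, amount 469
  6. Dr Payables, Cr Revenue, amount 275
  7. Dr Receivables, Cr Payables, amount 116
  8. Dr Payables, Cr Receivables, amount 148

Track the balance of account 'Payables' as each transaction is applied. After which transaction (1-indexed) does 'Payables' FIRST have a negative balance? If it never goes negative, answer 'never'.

After txn 1: Payables=0
After txn 2: Payables=0
After txn 3: Payables=0
After txn 4: Payables=376
After txn 5: Payables=-93

Answer: 5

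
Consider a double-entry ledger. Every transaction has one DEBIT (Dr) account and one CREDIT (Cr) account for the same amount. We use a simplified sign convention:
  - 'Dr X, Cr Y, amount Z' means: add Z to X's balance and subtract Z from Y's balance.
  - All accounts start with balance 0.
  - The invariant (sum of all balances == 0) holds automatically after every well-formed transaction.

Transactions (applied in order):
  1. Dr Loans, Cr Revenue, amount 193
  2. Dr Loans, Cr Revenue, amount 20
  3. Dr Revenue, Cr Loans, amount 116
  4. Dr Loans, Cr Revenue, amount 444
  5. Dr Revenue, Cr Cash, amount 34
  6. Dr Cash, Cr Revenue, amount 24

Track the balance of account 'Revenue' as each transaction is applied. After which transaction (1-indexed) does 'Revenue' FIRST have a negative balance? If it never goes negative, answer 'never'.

Answer: 1

Derivation:
After txn 1: Revenue=-193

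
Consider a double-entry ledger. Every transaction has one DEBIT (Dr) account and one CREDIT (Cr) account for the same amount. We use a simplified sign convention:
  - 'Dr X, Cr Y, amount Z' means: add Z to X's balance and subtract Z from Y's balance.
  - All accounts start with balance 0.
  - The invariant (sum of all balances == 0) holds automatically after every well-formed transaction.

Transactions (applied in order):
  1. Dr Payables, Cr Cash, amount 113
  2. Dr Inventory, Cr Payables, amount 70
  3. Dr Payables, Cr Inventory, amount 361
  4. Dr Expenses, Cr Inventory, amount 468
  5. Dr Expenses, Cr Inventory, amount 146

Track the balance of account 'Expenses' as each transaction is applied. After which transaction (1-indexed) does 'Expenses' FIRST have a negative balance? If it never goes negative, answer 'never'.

Answer: never

Derivation:
After txn 1: Expenses=0
After txn 2: Expenses=0
After txn 3: Expenses=0
After txn 4: Expenses=468
After txn 5: Expenses=614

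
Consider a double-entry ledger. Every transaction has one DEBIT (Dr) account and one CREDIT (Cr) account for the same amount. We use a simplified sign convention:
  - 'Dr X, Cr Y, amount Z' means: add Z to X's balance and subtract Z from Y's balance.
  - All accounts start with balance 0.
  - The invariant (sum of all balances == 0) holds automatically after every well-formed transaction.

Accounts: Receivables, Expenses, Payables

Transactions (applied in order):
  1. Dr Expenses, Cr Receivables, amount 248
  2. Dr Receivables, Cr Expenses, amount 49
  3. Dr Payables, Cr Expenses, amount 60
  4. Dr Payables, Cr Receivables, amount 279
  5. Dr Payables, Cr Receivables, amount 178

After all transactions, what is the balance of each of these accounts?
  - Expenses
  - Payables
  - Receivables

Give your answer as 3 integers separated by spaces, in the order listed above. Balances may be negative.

After txn 1 (Dr Expenses, Cr Receivables, amount 248): Expenses=248 Receivables=-248
After txn 2 (Dr Receivables, Cr Expenses, amount 49): Expenses=199 Receivables=-199
After txn 3 (Dr Payables, Cr Expenses, amount 60): Expenses=139 Payables=60 Receivables=-199
After txn 4 (Dr Payables, Cr Receivables, amount 279): Expenses=139 Payables=339 Receivables=-478
After txn 5 (Dr Payables, Cr Receivables, amount 178): Expenses=139 Payables=517 Receivables=-656

Answer: 139 517 -656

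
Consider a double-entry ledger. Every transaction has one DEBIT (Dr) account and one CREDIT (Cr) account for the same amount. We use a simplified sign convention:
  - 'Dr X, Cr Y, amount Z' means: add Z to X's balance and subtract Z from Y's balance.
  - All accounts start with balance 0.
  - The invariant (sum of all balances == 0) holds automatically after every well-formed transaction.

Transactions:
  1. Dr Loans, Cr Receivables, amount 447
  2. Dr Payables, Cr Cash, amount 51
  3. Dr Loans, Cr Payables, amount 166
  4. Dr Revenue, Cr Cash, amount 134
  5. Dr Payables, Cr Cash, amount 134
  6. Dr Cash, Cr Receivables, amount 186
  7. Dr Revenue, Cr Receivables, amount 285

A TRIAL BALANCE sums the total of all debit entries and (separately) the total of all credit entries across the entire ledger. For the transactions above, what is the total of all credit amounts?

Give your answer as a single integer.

Answer: 1403

Derivation:
Txn 1: credit+=447
Txn 2: credit+=51
Txn 3: credit+=166
Txn 4: credit+=134
Txn 5: credit+=134
Txn 6: credit+=186
Txn 7: credit+=285
Total credits = 1403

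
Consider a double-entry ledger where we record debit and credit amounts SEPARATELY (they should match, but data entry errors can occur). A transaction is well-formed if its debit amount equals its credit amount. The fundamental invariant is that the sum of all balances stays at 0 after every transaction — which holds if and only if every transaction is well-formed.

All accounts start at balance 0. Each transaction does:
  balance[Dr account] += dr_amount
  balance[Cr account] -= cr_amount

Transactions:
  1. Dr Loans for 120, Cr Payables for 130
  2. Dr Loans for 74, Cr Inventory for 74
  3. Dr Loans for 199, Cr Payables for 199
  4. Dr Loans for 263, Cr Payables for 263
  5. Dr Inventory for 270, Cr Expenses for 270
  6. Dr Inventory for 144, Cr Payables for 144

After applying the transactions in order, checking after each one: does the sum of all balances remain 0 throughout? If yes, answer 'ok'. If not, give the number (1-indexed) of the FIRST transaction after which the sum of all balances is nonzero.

After txn 1: dr=120 cr=130 sum_balances=-10
After txn 2: dr=74 cr=74 sum_balances=-10
After txn 3: dr=199 cr=199 sum_balances=-10
After txn 4: dr=263 cr=263 sum_balances=-10
After txn 5: dr=270 cr=270 sum_balances=-10
After txn 6: dr=144 cr=144 sum_balances=-10

Answer: 1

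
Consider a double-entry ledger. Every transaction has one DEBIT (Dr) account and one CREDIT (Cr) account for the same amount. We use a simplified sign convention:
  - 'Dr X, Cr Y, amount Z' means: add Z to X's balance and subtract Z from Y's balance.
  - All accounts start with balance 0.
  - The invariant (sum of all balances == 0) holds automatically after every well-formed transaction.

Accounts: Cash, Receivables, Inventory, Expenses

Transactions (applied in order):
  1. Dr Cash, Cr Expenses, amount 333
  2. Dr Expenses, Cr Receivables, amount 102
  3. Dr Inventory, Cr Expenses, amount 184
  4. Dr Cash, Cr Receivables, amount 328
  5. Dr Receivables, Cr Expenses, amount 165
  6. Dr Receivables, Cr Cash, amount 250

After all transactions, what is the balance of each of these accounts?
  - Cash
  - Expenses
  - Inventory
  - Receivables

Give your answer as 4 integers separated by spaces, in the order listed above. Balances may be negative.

After txn 1 (Dr Cash, Cr Expenses, amount 333): Cash=333 Expenses=-333
After txn 2 (Dr Expenses, Cr Receivables, amount 102): Cash=333 Expenses=-231 Receivables=-102
After txn 3 (Dr Inventory, Cr Expenses, amount 184): Cash=333 Expenses=-415 Inventory=184 Receivables=-102
After txn 4 (Dr Cash, Cr Receivables, amount 328): Cash=661 Expenses=-415 Inventory=184 Receivables=-430
After txn 5 (Dr Receivables, Cr Expenses, amount 165): Cash=661 Expenses=-580 Inventory=184 Receivables=-265
After txn 6 (Dr Receivables, Cr Cash, amount 250): Cash=411 Expenses=-580 Inventory=184 Receivables=-15

Answer: 411 -580 184 -15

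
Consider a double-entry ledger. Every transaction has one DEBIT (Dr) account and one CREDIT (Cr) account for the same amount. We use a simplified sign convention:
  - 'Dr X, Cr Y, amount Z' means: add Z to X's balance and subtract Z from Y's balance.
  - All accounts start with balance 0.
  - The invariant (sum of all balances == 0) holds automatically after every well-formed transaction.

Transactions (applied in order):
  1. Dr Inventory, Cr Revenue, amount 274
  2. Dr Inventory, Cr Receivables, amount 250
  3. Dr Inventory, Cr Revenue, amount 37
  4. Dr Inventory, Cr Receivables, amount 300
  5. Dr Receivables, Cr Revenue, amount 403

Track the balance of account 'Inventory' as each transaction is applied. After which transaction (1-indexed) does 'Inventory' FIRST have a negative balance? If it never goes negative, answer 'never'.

Answer: never

Derivation:
After txn 1: Inventory=274
After txn 2: Inventory=524
After txn 3: Inventory=561
After txn 4: Inventory=861
After txn 5: Inventory=861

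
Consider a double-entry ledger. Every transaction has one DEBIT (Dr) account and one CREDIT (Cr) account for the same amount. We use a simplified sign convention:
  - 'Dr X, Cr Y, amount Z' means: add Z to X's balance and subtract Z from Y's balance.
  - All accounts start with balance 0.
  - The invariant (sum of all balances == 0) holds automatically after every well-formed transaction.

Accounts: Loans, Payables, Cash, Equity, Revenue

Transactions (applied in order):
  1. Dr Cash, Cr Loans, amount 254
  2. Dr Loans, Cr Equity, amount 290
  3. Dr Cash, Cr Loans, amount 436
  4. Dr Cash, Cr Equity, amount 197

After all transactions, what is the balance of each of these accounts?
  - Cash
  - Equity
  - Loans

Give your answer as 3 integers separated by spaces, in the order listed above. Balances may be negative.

Answer: 887 -487 -400

Derivation:
After txn 1 (Dr Cash, Cr Loans, amount 254): Cash=254 Loans=-254
After txn 2 (Dr Loans, Cr Equity, amount 290): Cash=254 Equity=-290 Loans=36
After txn 3 (Dr Cash, Cr Loans, amount 436): Cash=690 Equity=-290 Loans=-400
After txn 4 (Dr Cash, Cr Equity, amount 197): Cash=887 Equity=-487 Loans=-400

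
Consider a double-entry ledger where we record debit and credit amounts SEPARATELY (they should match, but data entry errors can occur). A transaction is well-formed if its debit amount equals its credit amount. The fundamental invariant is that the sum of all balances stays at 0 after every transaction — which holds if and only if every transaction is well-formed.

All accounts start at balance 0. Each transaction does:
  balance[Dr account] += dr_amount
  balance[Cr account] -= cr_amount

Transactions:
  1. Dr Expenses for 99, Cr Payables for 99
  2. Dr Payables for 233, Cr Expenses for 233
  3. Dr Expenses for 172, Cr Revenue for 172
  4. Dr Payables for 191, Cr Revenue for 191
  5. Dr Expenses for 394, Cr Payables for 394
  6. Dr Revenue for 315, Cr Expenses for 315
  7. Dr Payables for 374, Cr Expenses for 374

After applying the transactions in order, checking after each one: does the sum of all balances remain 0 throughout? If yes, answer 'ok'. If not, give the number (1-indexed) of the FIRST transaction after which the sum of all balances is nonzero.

After txn 1: dr=99 cr=99 sum_balances=0
After txn 2: dr=233 cr=233 sum_balances=0
After txn 3: dr=172 cr=172 sum_balances=0
After txn 4: dr=191 cr=191 sum_balances=0
After txn 5: dr=394 cr=394 sum_balances=0
After txn 6: dr=315 cr=315 sum_balances=0
After txn 7: dr=374 cr=374 sum_balances=0

Answer: ok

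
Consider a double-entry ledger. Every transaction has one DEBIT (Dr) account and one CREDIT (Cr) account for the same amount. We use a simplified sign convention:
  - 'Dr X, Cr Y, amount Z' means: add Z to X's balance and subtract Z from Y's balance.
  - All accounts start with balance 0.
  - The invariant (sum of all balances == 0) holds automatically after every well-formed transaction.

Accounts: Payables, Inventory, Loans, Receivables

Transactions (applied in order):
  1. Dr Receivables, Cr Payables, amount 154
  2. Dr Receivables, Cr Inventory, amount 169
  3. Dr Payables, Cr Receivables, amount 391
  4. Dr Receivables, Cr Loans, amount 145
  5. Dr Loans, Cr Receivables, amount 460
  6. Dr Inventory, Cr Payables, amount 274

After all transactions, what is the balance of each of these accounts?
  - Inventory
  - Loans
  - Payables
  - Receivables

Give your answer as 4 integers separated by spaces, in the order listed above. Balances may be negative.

Answer: 105 315 -37 -383

Derivation:
After txn 1 (Dr Receivables, Cr Payables, amount 154): Payables=-154 Receivables=154
After txn 2 (Dr Receivables, Cr Inventory, amount 169): Inventory=-169 Payables=-154 Receivables=323
After txn 3 (Dr Payables, Cr Receivables, amount 391): Inventory=-169 Payables=237 Receivables=-68
After txn 4 (Dr Receivables, Cr Loans, amount 145): Inventory=-169 Loans=-145 Payables=237 Receivables=77
After txn 5 (Dr Loans, Cr Receivables, amount 460): Inventory=-169 Loans=315 Payables=237 Receivables=-383
After txn 6 (Dr Inventory, Cr Payables, amount 274): Inventory=105 Loans=315 Payables=-37 Receivables=-383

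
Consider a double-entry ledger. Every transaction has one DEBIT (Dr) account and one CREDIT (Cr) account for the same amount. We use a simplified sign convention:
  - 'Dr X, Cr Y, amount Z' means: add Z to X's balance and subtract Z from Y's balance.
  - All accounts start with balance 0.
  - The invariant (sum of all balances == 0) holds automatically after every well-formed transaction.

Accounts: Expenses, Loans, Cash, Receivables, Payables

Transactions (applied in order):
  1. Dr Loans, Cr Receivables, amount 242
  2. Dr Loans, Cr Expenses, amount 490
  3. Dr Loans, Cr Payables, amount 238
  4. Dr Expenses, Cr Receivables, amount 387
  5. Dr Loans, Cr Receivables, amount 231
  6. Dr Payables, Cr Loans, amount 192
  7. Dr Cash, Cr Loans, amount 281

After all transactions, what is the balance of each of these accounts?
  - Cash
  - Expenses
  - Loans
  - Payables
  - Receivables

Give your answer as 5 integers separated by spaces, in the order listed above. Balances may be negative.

After txn 1 (Dr Loans, Cr Receivables, amount 242): Loans=242 Receivables=-242
After txn 2 (Dr Loans, Cr Expenses, amount 490): Expenses=-490 Loans=732 Receivables=-242
After txn 3 (Dr Loans, Cr Payables, amount 238): Expenses=-490 Loans=970 Payables=-238 Receivables=-242
After txn 4 (Dr Expenses, Cr Receivables, amount 387): Expenses=-103 Loans=970 Payables=-238 Receivables=-629
After txn 5 (Dr Loans, Cr Receivables, amount 231): Expenses=-103 Loans=1201 Payables=-238 Receivables=-860
After txn 6 (Dr Payables, Cr Loans, amount 192): Expenses=-103 Loans=1009 Payables=-46 Receivables=-860
After txn 7 (Dr Cash, Cr Loans, amount 281): Cash=281 Expenses=-103 Loans=728 Payables=-46 Receivables=-860

Answer: 281 -103 728 -46 -860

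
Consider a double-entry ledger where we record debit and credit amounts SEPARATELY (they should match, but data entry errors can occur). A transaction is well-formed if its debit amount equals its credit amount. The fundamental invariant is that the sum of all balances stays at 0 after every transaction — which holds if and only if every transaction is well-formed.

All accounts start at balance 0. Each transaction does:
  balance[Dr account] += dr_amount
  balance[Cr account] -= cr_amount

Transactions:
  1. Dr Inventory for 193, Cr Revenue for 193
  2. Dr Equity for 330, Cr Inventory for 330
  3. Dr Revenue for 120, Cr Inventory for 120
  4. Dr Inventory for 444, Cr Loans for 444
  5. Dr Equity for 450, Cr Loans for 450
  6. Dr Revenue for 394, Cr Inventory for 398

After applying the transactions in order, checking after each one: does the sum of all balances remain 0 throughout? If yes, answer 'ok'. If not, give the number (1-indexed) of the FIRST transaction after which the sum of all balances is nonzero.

Answer: 6

Derivation:
After txn 1: dr=193 cr=193 sum_balances=0
After txn 2: dr=330 cr=330 sum_balances=0
After txn 3: dr=120 cr=120 sum_balances=0
After txn 4: dr=444 cr=444 sum_balances=0
After txn 5: dr=450 cr=450 sum_balances=0
After txn 6: dr=394 cr=398 sum_balances=-4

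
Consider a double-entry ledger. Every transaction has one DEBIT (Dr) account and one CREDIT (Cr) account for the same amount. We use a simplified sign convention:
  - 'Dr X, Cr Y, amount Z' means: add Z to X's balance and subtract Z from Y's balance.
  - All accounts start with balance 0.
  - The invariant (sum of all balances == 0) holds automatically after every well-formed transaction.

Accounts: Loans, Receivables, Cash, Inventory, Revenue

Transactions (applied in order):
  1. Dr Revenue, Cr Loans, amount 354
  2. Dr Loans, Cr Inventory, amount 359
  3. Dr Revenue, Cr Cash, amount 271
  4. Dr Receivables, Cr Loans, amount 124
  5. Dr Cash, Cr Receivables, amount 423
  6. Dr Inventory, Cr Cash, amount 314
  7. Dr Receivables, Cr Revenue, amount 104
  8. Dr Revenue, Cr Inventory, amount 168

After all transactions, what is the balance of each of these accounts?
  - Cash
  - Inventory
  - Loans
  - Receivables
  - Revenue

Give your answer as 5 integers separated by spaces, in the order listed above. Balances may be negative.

Answer: -162 -213 -119 -195 689

Derivation:
After txn 1 (Dr Revenue, Cr Loans, amount 354): Loans=-354 Revenue=354
After txn 2 (Dr Loans, Cr Inventory, amount 359): Inventory=-359 Loans=5 Revenue=354
After txn 3 (Dr Revenue, Cr Cash, amount 271): Cash=-271 Inventory=-359 Loans=5 Revenue=625
After txn 4 (Dr Receivables, Cr Loans, amount 124): Cash=-271 Inventory=-359 Loans=-119 Receivables=124 Revenue=625
After txn 5 (Dr Cash, Cr Receivables, amount 423): Cash=152 Inventory=-359 Loans=-119 Receivables=-299 Revenue=625
After txn 6 (Dr Inventory, Cr Cash, amount 314): Cash=-162 Inventory=-45 Loans=-119 Receivables=-299 Revenue=625
After txn 7 (Dr Receivables, Cr Revenue, amount 104): Cash=-162 Inventory=-45 Loans=-119 Receivables=-195 Revenue=521
After txn 8 (Dr Revenue, Cr Inventory, amount 168): Cash=-162 Inventory=-213 Loans=-119 Receivables=-195 Revenue=689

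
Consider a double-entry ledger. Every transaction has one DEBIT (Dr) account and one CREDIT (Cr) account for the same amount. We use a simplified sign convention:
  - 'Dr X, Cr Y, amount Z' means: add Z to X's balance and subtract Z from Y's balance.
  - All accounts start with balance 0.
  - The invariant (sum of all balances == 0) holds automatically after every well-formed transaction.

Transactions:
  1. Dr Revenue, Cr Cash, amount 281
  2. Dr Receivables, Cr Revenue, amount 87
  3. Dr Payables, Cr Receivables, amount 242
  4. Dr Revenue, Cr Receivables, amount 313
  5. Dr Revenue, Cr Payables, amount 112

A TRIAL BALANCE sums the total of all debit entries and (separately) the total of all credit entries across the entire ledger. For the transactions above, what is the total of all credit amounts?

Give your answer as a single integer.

Txn 1: credit+=281
Txn 2: credit+=87
Txn 3: credit+=242
Txn 4: credit+=313
Txn 5: credit+=112
Total credits = 1035

Answer: 1035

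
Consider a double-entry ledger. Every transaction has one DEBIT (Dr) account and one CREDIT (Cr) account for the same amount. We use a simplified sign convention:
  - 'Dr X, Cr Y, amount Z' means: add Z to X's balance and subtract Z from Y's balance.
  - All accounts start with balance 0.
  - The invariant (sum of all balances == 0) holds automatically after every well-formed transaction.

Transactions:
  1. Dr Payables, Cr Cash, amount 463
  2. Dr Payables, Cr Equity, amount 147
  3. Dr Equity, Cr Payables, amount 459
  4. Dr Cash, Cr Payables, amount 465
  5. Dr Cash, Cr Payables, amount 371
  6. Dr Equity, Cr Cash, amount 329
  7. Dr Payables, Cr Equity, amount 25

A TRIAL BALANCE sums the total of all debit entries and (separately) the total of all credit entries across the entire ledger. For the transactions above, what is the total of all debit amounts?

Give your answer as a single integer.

Answer: 2259

Derivation:
Txn 1: debit+=463
Txn 2: debit+=147
Txn 3: debit+=459
Txn 4: debit+=465
Txn 5: debit+=371
Txn 6: debit+=329
Txn 7: debit+=25
Total debits = 2259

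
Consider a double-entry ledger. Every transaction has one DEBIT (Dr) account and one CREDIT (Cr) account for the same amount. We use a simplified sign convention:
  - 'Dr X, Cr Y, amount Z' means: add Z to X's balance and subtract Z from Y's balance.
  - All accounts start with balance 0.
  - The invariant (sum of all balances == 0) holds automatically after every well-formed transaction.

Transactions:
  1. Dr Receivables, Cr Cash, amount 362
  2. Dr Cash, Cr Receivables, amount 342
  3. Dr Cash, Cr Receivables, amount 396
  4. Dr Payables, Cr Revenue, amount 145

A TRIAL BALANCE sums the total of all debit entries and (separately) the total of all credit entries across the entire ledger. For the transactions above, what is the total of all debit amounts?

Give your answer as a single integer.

Txn 1: debit+=362
Txn 2: debit+=342
Txn 3: debit+=396
Txn 4: debit+=145
Total debits = 1245

Answer: 1245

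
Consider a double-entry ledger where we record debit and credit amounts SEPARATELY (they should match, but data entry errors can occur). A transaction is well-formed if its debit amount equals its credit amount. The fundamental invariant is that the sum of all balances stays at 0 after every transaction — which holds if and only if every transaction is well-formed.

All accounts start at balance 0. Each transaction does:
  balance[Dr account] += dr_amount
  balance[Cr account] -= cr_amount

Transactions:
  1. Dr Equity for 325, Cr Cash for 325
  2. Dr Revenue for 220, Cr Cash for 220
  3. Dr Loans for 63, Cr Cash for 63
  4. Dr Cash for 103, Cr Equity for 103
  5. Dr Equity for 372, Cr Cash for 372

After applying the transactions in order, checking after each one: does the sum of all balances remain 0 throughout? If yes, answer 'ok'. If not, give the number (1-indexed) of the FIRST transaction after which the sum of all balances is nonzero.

After txn 1: dr=325 cr=325 sum_balances=0
After txn 2: dr=220 cr=220 sum_balances=0
After txn 3: dr=63 cr=63 sum_balances=0
After txn 4: dr=103 cr=103 sum_balances=0
After txn 5: dr=372 cr=372 sum_balances=0

Answer: ok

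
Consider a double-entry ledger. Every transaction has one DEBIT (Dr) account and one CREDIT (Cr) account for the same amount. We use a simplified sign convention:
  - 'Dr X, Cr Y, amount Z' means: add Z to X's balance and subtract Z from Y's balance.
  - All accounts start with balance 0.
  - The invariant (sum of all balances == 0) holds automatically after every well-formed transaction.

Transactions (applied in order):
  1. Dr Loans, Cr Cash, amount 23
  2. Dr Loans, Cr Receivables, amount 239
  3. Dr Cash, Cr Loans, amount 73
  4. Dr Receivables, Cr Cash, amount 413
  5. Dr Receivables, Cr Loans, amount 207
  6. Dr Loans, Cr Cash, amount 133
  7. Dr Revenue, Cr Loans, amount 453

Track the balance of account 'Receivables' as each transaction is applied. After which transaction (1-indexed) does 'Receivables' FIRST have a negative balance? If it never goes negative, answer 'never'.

Answer: 2

Derivation:
After txn 1: Receivables=0
After txn 2: Receivables=-239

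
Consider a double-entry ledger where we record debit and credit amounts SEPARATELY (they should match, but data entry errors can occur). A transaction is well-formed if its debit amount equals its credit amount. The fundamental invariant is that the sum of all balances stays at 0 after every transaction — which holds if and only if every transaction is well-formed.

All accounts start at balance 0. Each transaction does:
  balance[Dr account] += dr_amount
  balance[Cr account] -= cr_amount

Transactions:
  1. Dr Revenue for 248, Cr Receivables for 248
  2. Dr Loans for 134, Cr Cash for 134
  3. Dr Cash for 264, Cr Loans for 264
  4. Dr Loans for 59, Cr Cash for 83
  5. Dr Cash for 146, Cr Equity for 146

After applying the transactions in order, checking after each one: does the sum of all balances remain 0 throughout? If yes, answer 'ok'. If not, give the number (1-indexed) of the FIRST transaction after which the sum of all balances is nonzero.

Answer: 4

Derivation:
After txn 1: dr=248 cr=248 sum_balances=0
After txn 2: dr=134 cr=134 sum_balances=0
After txn 3: dr=264 cr=264 sum_balances=0
After txn 4: dr=59 cr=83 sum_balances=-24
After txn 5: dr=146 cr=146 sum_balances=-24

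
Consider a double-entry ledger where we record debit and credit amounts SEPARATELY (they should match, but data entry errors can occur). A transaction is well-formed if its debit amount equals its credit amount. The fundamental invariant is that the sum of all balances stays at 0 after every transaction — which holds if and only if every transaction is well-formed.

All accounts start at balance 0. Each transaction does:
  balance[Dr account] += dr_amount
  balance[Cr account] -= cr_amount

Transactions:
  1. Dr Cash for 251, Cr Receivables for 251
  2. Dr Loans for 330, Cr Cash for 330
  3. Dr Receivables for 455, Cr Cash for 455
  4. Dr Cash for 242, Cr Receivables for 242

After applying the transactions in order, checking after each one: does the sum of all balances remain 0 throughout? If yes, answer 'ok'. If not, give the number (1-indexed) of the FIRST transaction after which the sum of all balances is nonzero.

After txn 1: dr=251 cr=251 sum_balances=0
After txn 2: dr=330 cr=330 sum_balances=0
After txn 3: dr=455 cr=455 sum_balances=0
After txn 4: dr=242 cr=242 sum_balances=0

Answer: ok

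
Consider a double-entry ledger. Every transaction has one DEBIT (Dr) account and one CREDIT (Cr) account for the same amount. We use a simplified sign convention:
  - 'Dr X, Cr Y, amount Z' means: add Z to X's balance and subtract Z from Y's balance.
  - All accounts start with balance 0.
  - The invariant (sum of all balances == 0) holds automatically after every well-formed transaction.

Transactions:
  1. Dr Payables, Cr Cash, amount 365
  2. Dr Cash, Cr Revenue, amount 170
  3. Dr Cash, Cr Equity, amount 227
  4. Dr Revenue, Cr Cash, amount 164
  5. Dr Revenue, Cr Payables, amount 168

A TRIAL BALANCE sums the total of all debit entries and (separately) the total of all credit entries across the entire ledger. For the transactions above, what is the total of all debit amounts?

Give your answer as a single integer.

Answer: 1094

Derivation:
Txn 1: debit+=365
Txn 2: debit+=170
Txn 3: debit+=227
Txn 4: debit+=164
Txn 5: debit+=168
Total debits = 1094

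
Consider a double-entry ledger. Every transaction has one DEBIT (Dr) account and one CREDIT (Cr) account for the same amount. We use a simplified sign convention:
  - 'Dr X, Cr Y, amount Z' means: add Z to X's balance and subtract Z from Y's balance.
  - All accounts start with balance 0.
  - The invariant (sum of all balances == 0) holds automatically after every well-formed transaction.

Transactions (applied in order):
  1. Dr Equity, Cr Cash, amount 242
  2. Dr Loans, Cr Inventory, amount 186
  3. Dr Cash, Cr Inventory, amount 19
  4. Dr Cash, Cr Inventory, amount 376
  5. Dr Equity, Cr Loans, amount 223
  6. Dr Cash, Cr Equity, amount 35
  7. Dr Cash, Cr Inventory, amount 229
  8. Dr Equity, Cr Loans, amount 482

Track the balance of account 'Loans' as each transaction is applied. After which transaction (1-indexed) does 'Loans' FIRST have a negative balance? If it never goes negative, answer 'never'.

Answer: 5

Derivation:
After txn 1: Loans=0
After txn 2: Loans=186
After txn 3: Loans=186
After txn 4: Loans=186
After txn 5: Loans=-37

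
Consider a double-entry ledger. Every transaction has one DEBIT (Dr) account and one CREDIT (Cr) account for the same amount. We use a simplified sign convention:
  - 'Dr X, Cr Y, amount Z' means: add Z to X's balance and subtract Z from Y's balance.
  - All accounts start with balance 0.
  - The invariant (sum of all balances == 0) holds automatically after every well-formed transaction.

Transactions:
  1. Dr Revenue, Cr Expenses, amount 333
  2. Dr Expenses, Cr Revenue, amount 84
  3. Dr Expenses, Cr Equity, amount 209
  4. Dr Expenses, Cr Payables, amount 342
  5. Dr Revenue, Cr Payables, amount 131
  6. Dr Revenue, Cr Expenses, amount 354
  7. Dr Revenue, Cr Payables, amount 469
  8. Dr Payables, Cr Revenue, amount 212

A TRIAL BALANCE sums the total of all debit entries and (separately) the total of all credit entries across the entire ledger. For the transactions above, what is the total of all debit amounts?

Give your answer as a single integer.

Txn 1: debit+=333
Txn 2: debit+=84
Txn 3: debit+=209
Txn 4: debit+=342
Txn 5: debit+=131
Txn 6: debit+=354
Txn 7: debit+=469
Txn 8: debit+=212
Total debits = 2134

Answer: 2134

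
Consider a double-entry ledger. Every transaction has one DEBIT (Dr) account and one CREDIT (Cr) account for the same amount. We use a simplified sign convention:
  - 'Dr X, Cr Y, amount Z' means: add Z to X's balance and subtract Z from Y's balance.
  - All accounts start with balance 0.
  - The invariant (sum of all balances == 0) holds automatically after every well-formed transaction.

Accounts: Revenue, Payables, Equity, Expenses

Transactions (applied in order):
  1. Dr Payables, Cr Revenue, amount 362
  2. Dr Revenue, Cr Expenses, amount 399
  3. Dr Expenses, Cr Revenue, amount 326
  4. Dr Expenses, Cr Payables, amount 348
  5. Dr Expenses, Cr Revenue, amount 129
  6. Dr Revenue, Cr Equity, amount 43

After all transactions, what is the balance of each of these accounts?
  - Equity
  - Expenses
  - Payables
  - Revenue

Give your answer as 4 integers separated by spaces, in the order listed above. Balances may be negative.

Answer: -43 404 14 -375

Derivation:
After txn 1 (Dr Payables, Cr Revenue, amount 362): Payables=362 Revenue=-362
After txn 2 (Dr Revenue, Cr Expenses, amount 399): Expenses=-399 Payables=362 Revenue=37
After txn 3 (Dr Expenses, Cr Revenue, amount 326): Expenses=-73 Payables=362 Revenue=-289
After txn 4 (Dr Expenses, Cr Payables, amount 348): Expenses=275 Payables=14 Revenue=-289
After txn 5 (Dr Expenses, Cr Revenue, amount 129): Expenses=404 Payables=14 Revenue=-418
After txn 6 (Dr Revenue, Cr Equity, amount 43): Equity=-43 Expenses=404 Payables=14 Revenue=-375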